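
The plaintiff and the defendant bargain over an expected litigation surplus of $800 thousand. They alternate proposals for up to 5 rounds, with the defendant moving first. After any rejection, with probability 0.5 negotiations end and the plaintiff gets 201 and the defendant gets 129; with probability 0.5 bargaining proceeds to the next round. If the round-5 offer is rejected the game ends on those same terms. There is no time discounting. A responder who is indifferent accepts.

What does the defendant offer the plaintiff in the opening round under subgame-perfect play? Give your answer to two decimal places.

Round 5 (the defendant proposes): the plaintiff gets 201 if talks fail, so the defendant offers 201 and keeps 599.
Round 4 (the plaintiff proposes): rejecting gives the defendant an expected 0.5 × 599 + 0.5 × 129 = 364, so the plaintiff offers 364, keeping 436.
Round 3 (the defendant proposes): rejecting gives the plaintiff an expected 0.5 × 436 + 0.5 × 201 = 318.5. The defendant offers 318.5 and keeps 800 − 318.5 = 481.5.
Round 2 (the plaintiff proposes): rejecting gives the defendant an expected 0.5 × 481.5 + 0.5 × 129 = 305.25. The plaintiff offers 305.25 and keeps 800 − 305.25 = 494.75.
Round 1 (the defendant proposes): rejecting gives the plaintiff an expected 0.5 × 494.75 + 0.5 × 201 = 347.875; the defendant offers that and keeps 452.125.

347.88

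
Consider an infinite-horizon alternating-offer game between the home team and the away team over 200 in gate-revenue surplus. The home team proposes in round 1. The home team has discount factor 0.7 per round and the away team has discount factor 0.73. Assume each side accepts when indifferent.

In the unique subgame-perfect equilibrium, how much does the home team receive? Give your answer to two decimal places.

Let x be the home team's share when the home team proposes and y be the away team's share when the away team proposes.
The away team accepts iff offered ≥ 0.73·y, so x = 200 − 0.73y. Symmetrically y = 200 − 0.7x.
Substituting: x = 200 − 0.73(200 − 0.7x), giving x(1 − 0.7·0.73) = 200(1 − 0.73).
So x = 200 × 0.27 / 0.489 ≈ 110.4294, and the away team receives 200 − x ≈ 89.5706.

110.43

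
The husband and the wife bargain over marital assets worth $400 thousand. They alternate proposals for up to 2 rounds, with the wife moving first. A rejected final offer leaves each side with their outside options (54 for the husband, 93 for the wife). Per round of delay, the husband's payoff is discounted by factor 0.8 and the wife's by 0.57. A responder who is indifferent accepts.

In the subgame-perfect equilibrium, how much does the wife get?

Round 2 (the husband proposes): the wife gets 93 if talks fail, so the husband offers 93 and keeps 307.
Round 1 (the wife proposes): the husband can get 307 next round, worth 0.8 × 307 = 245.6 now, so the wife offers 245.6, keeping 154.4.

154.4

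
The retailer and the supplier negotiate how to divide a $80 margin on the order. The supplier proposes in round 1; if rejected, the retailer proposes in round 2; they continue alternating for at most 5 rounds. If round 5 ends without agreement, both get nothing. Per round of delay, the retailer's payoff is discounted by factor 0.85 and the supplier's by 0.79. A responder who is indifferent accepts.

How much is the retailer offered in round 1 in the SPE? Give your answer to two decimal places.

23.87

Round 5 (the supplier proposes): rejection yields 0 for the retailer; the supplier offers 0 and keeps 80.
Round 4 (the retailer proposes): the supplier can get 80 next round, worth 0.79 × 80 = 63.2 now. The retailer offers 63.2 and keeps 80 − 63.2 = 16.8.
Round 3 (the supplier proposes): the retailer can get 16.8 next round, worth 0.85 × 16.8 = 14.28 now, so the supplier offers 14.28, keeping 65.72.
Round 2 (the retailer proposes): the supplier can get 65.72 next round, worth 0.79 × 65.72 = 51.9188 now. The retailer offers 51.9188 and keeps 80 − 51.9188 = 28.0812.
Round 1 (the supplier proposes): the retailer can get 28.0812 next round, worth 0.85 × 28.0812 = 23.86902 now, so the supplier offers 23.86902, keeping 56.13098.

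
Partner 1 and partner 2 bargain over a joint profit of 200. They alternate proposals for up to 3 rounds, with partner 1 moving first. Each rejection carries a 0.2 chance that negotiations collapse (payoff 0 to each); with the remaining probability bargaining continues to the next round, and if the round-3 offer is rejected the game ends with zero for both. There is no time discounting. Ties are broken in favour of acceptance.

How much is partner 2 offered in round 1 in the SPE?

32

Round 3 (partner 1 proposes): rejection yields 0 for partner 2; partner 1 offers 0 and keeps 200.
Round 2 (partner 2 proposes): rejecting gives partner 1 an expected 0.8 × 200 = 160. Partner 2 offers 160 and keeps 200 − 160 = 40.
Round 1 (partner 1 proposes): rejecting gives partner 2 an expected 0.8 × 40 = 32. Partner 1 offers 32 and keeps 200 − 32 = 168.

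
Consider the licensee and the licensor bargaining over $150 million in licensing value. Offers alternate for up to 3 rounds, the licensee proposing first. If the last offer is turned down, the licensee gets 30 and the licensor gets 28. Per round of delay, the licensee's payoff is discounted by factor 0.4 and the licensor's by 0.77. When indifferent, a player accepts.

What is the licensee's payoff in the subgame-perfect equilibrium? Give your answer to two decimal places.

72.08

Round 3 (the licensee proposes): the licensor gets 28 if talks fail, so the licensee offers 28 and keeps 122.
Round 2 (the licensor proposes): the licensee can get 122 next round, worth 0.4 × 122 = 48.8 now, so the licensor offers 48.8, keeping 101.2.
Round 1 (the licensee proposes): the licensor can get 101.2 next round, worth 0.77 × 101.2 = 77.924 now, so the licensee offers 77.924, keeping 72.076.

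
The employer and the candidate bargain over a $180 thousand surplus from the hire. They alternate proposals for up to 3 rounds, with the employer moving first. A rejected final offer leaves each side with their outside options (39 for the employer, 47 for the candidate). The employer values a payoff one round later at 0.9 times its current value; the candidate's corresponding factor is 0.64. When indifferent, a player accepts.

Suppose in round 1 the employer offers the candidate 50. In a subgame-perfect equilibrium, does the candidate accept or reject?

Accept

Round 3 (the employer proposes): the candidate gets 47 if talks fail, so the employer offers 47 and keeps 133.
Round 2 (the candidate proposes): the employer can get 133 next round, worth 0.9 × 133 = 119.7 now; the candidate offers that and keeps 60.3.
So by rejecting in round 1, the candidate gets 60.3 next round, worth 0.64 × 60.3 = 38.592 now.
Offer 50 ≥ 38.592, so the candidate accepts.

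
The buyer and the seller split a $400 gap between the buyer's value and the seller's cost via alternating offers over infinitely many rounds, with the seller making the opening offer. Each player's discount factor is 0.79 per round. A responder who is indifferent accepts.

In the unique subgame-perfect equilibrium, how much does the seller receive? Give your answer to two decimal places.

223.46

Let x be the seller's share when the seller proposes and y be the buyer's share when the buyer proposes.
The buyer accepts iff offered ≥ 0.79·y, so x = 400 − 0.79y. Symmetrically y = 400 − 0.79x.
Substituting: x = 400 − 0.79(400 − 0.79x), giving x(1 − 0.79·0.79) = 400(1 − 0.79).
So x = 400 × 0.21 / 0.3759 ≈ 223.4637, and the buyer receives 400 − x ≈ 176.5363.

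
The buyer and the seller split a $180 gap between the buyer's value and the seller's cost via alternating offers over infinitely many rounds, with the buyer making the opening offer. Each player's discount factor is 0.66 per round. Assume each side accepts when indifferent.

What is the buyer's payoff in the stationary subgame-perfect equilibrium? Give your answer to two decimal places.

108.43

In a stationary SPE each proposer offers the other exactly their discounted continuation value.
If the buyer keeps x when proposing and the seller keeps y when proposing, then x = 180 − 0.66y and y = 180 − 0.66x.
Solving: x = 180(1 − 0.66) / (1 − 0.66·0.66) = 61.2 / 0.5644 ≈ 108.4337.
The seller gets 180 − 108.4337 ≈ 71.5663.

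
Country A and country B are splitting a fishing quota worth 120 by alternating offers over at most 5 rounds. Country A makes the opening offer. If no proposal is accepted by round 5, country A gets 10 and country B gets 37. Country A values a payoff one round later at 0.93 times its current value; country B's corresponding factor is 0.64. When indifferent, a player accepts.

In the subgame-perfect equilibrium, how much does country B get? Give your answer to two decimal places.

21.68

Round 5 (country A proposes): country B gets 37 if talks fail, so country A offers 37 and keeps 83.
Round 4 (country B proposes): country A can get 83 next round, worth 0.93 × 83 = 77.19 now, so country B offers 77.19, keeping 42.81.
Round 3 (country A proposes): country B can get 42.81 next round, worth 0.64 × 42.81 = 27.3984 now. Country A offers 27.3984 and keeps 120 − 27.3984 = 92.6016.
Round 2 (country B proposes): country A can get 92.6016 next round, worth 0.93 × 92.6016 = 86.119488 now; country B offers that and keeps 33.880512.
Round 1 (country A proposes): country B can get 33.880512 next round, worth 0.64 × 33.880512 = 21.68352768 now, so country A offers 21.68352768, keeping 98.31647232.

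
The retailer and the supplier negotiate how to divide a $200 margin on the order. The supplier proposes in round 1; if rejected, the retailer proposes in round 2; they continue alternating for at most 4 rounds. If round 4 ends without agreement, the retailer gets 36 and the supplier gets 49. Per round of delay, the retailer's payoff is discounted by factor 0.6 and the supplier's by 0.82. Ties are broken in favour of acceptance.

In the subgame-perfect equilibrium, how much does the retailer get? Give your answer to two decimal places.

Round 4 (the retailer proposes): the supplier gets 49 if talks fail, so the retailer offers 49 and keeps 151.
Round 3 (the supplier proposes): the retailer can get 151 next round, worth 0.6 × 151 = 90.6 now. The supplier offers 90.6 and keeps 200 − 90.6 = 109.4.
Round 2 (the retailer proposes): the supplier can get 109.4 next round, worth 0.82 × 109.4 = 89.708 now; the retailer offers that and keeps 110.292.
Round 1 (the supplier proposes): the retailer can get 110.292 next round, worth 0.6 × 110.292 = 66.1752 now; the supplier offers that and keeps 133.8248.

66.18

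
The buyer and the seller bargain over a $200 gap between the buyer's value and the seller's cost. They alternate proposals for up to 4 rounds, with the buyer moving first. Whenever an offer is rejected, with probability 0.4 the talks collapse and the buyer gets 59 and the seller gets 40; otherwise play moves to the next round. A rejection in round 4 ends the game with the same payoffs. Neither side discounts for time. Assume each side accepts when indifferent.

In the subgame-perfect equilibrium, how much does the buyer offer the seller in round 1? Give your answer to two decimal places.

By backward induction:
Round 4 (the seller proposes): the buyer gets 59 if talks fail, so the seller offers 59 and keeps 141.
Round 3 (the buyer proposes): rejecting gives the seller an expected 0.6 × 141 + 0.4 × 40 = 100.6. The buyer offers 100.6 and keeps 200 − 100.6 = 99.4.
Round 2 (the seller proposes): rejecting gives the buyer an expected 0.6 × 99.4 + 0.4 × 59 = 83.24, so the seller offers 83.24, keeping 116.76.
Round 1 (the buyer proposes): rejecting gives the seller an expected 0.6 × 116.76 + 0.4 × 40 = 86.056. The buyer offers 86.056 and keeps 200 − 86.056 = 113.944.

86.06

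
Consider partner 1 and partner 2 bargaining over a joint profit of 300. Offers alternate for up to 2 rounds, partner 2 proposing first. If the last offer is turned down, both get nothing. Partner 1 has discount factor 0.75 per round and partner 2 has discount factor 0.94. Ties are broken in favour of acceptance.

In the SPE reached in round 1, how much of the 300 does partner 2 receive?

75

Round 2 (partner 1 proposes): partner 2 will accept anything ≥ 0, so partner 1 offers 0 and keeps 300.
Round 1 (partner 2 proposes): partner 1 can get 300 next round, worth 0.75 × 300 = 225 now, so partner 2 offers 225, keeping 75.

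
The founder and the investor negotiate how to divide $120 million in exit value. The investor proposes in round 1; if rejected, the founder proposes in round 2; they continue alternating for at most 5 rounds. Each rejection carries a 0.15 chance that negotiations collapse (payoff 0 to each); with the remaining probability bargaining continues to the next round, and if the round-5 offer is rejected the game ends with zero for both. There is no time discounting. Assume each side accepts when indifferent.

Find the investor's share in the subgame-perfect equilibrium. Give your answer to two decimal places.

93.65

By backward induction:
Round 5 (the investor proposes): rejection yields 0 for the founder; the investor offers 0 and keeps 120.
Round 4 (the founder proposes): rejecting gives the investor an expected 0.85 × 120 = 102; the founder offers that and keeps 18.
Round 3 (the investor proposes): rejecting gives the founder an expected 0.85 × 18 = 15.3; the investor offers that and keeps 104.7.
Round 2 (the founder proposes): rejecting gives the investor an expected 0.85 × 104.7 = 88.995, so the founder offers 88.995, keeping 31.005.
Round 1 (the investor proposes): rejecting gives the founder an expected 0.85 × 31.005 = 26.35425, so the investor offers 26.35425, keeping 93.64575.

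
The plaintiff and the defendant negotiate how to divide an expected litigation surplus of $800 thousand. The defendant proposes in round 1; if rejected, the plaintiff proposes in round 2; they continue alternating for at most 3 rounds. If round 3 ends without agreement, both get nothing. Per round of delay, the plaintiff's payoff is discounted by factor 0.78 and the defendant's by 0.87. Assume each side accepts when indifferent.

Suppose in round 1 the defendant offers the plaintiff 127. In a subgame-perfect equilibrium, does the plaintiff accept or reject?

Work out the plaintiff's continuation value if the offer is rejected.
Round 3 (the defendant proposes): rejection yields 0 for the plaintiff; the defendant offers 0 and keeps 800.
Round 2 (the plaintiff proposes): the defendant can get 800 next round, worth 0.87 × 800 = 696 now, so the plaintiff offers 696, keeping 104.
So by rejecting in round 1, the plaintiff gets 104 next round, worth 0.78 × 104 = 81.12 now.
Offer 127 ≥ 81.12, so the plaintiff accepts.

Accept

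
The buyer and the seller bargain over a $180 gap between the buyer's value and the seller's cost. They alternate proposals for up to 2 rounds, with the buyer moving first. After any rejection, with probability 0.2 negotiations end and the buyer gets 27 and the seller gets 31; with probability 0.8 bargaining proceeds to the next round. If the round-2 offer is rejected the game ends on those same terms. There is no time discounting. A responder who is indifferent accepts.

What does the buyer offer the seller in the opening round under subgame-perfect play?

By backward induction:
Round 2 (the seller proposes): the buyer gets 27 if talks fail, so the seller offers 27 and keeps 153.
Round 1 (the buyer proposes): rejecting gives the seller an expected 0.8 × 153 + 0.2 × 31 = 128.6, so the buyer offers 128.6, keeping 51.4.

128.6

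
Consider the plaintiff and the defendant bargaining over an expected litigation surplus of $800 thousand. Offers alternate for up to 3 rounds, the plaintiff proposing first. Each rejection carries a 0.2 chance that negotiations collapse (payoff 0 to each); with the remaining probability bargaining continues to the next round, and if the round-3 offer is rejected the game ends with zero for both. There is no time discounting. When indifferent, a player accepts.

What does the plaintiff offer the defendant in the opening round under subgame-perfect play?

128

Round 3 (the plaintiff proposes): rejection yields 0 for the defendant; the plaintiff offers 0 and keeps 800.
Round 2 (the defendant proposes): rejecting gives the plaintiff an expected 0.8 × 800 = 640, so the defendant offers 640, keeping 160.
Round 1 (the plaintiff proposes): rejecting gives the defendant an expected 0.8 × 160 = 128; the plaintiff offers that and keeps 672.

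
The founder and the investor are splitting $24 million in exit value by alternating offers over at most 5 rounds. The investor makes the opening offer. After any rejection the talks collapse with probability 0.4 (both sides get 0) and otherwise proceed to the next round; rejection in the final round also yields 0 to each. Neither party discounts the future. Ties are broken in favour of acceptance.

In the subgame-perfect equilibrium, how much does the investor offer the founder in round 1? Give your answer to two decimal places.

Round 5 (the investor proposes): the founder will accept anything ≥ 0, so the investor offers 0 and keeps 24.
Round 4 (the founder proposes): rejecting gives the investor an expected 0.6 × 24 = 14.4; the founder offers that and keeps 9.6.
Round 3 (the investor proposes): rejecting gives the founder an expected 0.6 × 9.6 = 5.76. The investor offers 5.76 and keeps 24 − 5.76 = 18.24.
Round 2 (the founder proposes): rejecting gives the investor an expected 0.6 × 18.24 = 10.944; the founder offers that and keeps 13.056.
Round 1 (the investor proposes): rejecting gives the founder an expected 0.6 × 13.056 = 7.8336; the investor offers that and keeps 16.1664.

7.83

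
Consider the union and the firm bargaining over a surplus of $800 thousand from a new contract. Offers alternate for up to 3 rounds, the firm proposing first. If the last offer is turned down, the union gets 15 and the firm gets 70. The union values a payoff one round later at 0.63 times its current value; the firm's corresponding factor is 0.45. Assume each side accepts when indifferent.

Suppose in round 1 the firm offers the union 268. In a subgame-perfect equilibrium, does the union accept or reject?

Reject

Round 3 (the firm proposes): the union gets 15 if talks fail, so the firm offers 15 and keeps 785.
Round 2 (the union proposes): the firm can get 785 next round, worth 0.45 × 785 = 353.25 now. The union offers 353.25 and keeps 800 − 353.25 = 446.75.
So by rejecting in round 1, the union gets 446.75 next round, worth 0.63 × 446.75 = 281.4525 now.
Offer 268 < 281.4525, so the union rejects.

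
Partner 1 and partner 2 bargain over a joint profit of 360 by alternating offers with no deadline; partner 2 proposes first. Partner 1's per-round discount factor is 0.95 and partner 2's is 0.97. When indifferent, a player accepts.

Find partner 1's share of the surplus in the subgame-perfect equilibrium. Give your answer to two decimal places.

Let x be partner 2's share when partner 2 proposes and y be partner 1's share when partner 1 proposes.
Partner 1 accepts iff offered ≥ 0.95·y, so x = 360 − 0.95y. Symmetrically y = 360 − 0.97x.
Substituting: x = 360 − 0.95(360 − 0.97x), giving x(1 − 0.97·0.95) = 360(1 − 0.95).
So x = 360 × 0.05 / 0.0785 ≈ 229.2994, and partner 1 receives 360 − x ≈ 130.7006.

130.70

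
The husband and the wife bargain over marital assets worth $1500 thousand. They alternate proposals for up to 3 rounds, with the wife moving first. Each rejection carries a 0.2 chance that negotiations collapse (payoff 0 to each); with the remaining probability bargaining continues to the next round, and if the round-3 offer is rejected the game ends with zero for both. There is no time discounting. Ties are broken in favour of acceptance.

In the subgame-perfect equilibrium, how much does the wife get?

1260

Round 3 (the wife proposes): rejection yields 0 for the husband; the wife offers 0 and keeps 1500.
Round 2 (the husband proposes): rejecting gives the wife an expected 0.8 × 1500 = 1200. The husband offers 1200 and keeps 1500 − 1200 = 300.
Round 1 (the wife proposes): rejecting gives the husband an expected 0.8 × 300 = 240, so the wife offers 240, keeping 1260.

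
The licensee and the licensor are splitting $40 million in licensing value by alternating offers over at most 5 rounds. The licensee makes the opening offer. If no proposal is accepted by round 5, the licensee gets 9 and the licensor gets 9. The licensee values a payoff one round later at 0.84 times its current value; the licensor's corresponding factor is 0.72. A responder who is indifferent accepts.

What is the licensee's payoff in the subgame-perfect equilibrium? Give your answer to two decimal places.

Round 5 (the licensee proposes): the licensor gets 9 if talks fail, so the licensee offers 9 and keeps 31.
Round 4 (the licensor proposes): the licensee can get 31 next round, worth 0.84 × 31 = 26.04 now; the licensor offers that and keeps 13.96.
Round 3 (the licensee proposes): the licensor can get 13.96 next round, worth 0.72 × 13.96 = 10.0512 now. The licensee offers 10.0512 and keeps 40 − 10.0512 = 29.9488.
Round 2 (the licensor proposes): the licensee can get 29.9488 next round, worth 0.84 × 29.9488 = 25.156992 now; the licensor offers that and keeps 14.843008.
Round 1 (the licensee proposes): the licensor can get 14.843008 next round, worth 0.72 × 14.843008 = 10.68696576 now; the licensee offers that and keeps 29.31303424.

29.31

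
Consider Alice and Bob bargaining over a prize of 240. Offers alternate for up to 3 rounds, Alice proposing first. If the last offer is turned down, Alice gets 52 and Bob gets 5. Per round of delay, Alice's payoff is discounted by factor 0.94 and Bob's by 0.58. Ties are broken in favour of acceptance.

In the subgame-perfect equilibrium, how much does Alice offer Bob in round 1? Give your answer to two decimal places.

Round 3 (Alice proposes): Bob gets 5 if talks fail, so Alice offers 5 and keeps 235.
Round 2 (Bob proposes): Alice can get 235 next round, worth 0.94 × 235 = 220.9 now; Bob offers that and keeps 19.1.
Round 1 (Alice proposes): Bob can get 19.1 next round, worth 0.58 × 19.1 = 11.078 now, so Alice offers 11.078, keeping 228.922.

11.08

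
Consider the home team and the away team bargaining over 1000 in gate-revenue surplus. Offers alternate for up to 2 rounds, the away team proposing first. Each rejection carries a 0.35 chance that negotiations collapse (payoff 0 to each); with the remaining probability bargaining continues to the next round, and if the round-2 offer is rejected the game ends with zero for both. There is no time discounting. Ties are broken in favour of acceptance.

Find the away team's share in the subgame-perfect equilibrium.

Round 2 (the home team proposes): the away team will accept anything ≥ 0, so the home team offers 0 and keeps 1000.
Round 1 (the away team proposes): rejecting gives the home team an expected 0.65 × 1000 = 650. The away team offers 650 and keeps 1000 − 650 = 350.

350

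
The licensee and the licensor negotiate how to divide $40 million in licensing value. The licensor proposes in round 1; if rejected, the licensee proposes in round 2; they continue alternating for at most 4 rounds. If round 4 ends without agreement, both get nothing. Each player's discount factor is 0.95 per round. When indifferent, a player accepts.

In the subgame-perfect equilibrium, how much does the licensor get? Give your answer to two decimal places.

Round 4 (the licensee proposes): rejection yields 0 for the licensor; the licensee offers 0 and keeps 40.
Round 3 (the licensor proposes): the licensee can get 40 next round, worth 0.95 × 40 = 38 now. The licensor offers 38 and keeps 40 − 38 = 2.
Round 2 (the licensee proposes): the licensor can get 2 next round, worth 0.95 × 2 = 1.9 now. The licensee offers 1.9 and keeps 40 − 1.9 = 38.1.
Round 1 (the licensor proposes): the licensee can get 38.1 next round, worth 0.95 × 38.1 = 36.195 now; the licensor offers that and keeps 3.805.

3.81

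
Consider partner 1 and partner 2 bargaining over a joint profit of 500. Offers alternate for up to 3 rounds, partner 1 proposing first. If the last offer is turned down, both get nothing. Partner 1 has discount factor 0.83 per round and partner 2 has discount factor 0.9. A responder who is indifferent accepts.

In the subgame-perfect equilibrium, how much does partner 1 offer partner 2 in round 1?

76.5

Round 3 (partner 1 proposes): partner 2 will accept anything ≥ 0, so partner 1 offers 0 and keeps 500.
Round 2 (partner 2 proposes): partner 1 can get 500 next round, worth 0.83 × 500 = 415 now. Partner 2 offers 415 and keeps 500 − 415 = 85.
Round 1 (partner 1 proposes): partner 2 can get 85 next round, worth 0.9 × 85 = 76.5 now, so partner 1 offers 76.5, keeping 423.5.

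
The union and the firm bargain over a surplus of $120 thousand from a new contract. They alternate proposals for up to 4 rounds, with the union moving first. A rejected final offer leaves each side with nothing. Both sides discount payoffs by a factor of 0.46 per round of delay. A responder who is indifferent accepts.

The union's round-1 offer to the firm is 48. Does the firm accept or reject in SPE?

Round 4 (the firm proposes): the union will accept anything ≥ 0, so the firm offers 0 and keeps 120.
Round 3 (the union proposes): the firm can get 120 next round, worth 0.46 × 120 = 55.2 now, so the union offers 55.2, keeping 64.8.
Round 2 (the firm proposes): the union can get 64.8 next round, worth 0.46 × 64.8 = 29.808 now, so the firm offers 29.808, keeping 90.192.
So by rejecting in round 1, the firm gets 90.192 next round, worth 0.46 × 90.192 = 41.48832 now.
Offer 48 ≥ 41.48832, so the firm accepts.

Accept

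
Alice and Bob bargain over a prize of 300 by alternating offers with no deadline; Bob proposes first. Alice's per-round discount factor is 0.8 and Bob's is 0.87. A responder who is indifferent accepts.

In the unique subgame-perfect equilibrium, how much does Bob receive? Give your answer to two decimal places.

Let x be Bob's share when Bob proposes and y be Alice's share when Alice proposes.
Alice accepts iff offered ≥ 0.8·y, so x = 300 − 0.8y. Symmetrically y = 300 − 0.87x.
Substituting: x = 300 − 0.8(300 − 0.87x), giving x(1 − 0.87·0.8) = 300(1 − 0.8).
So x = 300 × 0.2 / 0.304 ≈ 197.3684, and Alice receives 300 − x ≈ 102.6316.

197.37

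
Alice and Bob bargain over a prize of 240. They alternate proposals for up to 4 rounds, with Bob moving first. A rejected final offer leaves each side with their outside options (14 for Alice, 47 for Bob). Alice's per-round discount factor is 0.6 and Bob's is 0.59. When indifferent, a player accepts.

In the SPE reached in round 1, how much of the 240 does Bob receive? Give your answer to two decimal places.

139.97

Work backward from the last round.
Round 4 (Alice proposes): Bob gets 47 if talks fail, so Alice offers 47 and keeps 193.
Round 3 (Bob proposes): Alice can get 193 next round, worth 0.6 × 193 = 115.8 now; Bob offers that and keeps 124.2.
Round 2 (Alice proposes): Bob can get 124.2 next round, worth 0.59 × 124.2 = 73.278 now. Alice offers 73.278 and keeps 240 − 73.278 = 166.722.
Round 1 (Bob proposes): Alice can get 166.722 next round, worth 0.6 × 166.722 = 100.0332 now; Bob offers that and keeps 139.9668.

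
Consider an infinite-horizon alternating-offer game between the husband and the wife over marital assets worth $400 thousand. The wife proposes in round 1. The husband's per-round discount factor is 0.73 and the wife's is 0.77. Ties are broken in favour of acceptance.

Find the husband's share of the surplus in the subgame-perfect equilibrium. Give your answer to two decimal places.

153.37

When the wife proposes, the husband accepts any offer worth at least 0.73 times what the husband would get by proposing next round; and vice versa.
This gives x = 400 − 0.73y and y = 400 − 0.77x, where x and y are each side's share when it proposes.
Hence (1 − 0.73·0.77)x = 400(1 − 0.73), i.e. 0.4379·x = 108.
x ≈ 246.6317; the husband's share is 400 − x ≈ 153.3683.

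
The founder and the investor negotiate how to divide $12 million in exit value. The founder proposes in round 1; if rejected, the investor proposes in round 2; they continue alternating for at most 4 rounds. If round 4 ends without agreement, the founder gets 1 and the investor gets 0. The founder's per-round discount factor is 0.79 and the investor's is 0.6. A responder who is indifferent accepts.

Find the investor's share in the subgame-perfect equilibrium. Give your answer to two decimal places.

Round 4 (the investor proposes): the founder gets 1 if talks fail, so the investor offers 1 and keeps 11.
Round 3 (the founder proposes): the investor can get 11 next round, worth 0.6 × 11 = 6.6 now. The founder offers 6.6 and keeps 12 − 6.6 = 5.4.
Round 2 (the investor proposes): the founder can get 5.4 next round, worth 0.79 × 5.4 = 4.266 now, so the investor offers 4.266, keeping 7.734.
Round 1 (the founder proposes): the investor can get 7.734 next round, worth 0.6 × 7.734 = 4.6404 now; the founder offers that and keeps 7.3596.

4.64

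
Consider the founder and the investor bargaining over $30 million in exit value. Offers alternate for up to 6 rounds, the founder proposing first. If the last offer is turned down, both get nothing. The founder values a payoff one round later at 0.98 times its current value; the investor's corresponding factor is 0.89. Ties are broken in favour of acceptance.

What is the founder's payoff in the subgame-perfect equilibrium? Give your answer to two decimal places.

8.69

Round 6 (the investor proposes): rejection yields 0 for the founder; the investor offers 0 and keeps 30.
Round 5 (the founder proposes): the investor can get 30 next round, worth 0.89 × 30 = 26.7 now, so the founder offers 26.7, keeping 3.3.
Round 4 (the investor proposes): the founder can get 3.3 next round, worth 0.98 × 3.3 = 3.234 now. The investor offers 3.234 and keeps 30 − 3.234 = 26.766.
Round 3 (the founder proposes): the investor can get 26.766 next round, worth 0.89 × 26.766 = 23.82174 now; the founder offers that and keeps 6.17826.
Round 2 (the investor proposes): the founder can get 6.17826 next round, worth 0.98 × 6.17826 = 6.0546948 now; the investor offers that and keeps 23.9453052.
Round 1 (the founder proposes): the investor can get 23.9453052 next round, worth 0.89 × 23.9453052 = 21.311321628 now. The founder offers 21.311321628 and keeps 30 − 21.311321628 = 8.688678372.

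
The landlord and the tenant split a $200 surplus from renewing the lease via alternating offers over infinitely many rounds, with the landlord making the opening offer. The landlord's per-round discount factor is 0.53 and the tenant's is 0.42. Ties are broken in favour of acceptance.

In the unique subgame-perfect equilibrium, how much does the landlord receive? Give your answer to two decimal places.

When the landlord proposes, the tenant accepts any offer worth at least 0.42 times what the tenant would get by proposing next round; and vice versa.
This gives x = 200 − 0.42y and y = 200 − 0.53x, where x and y are each side's share when it proposes.
Hence (1 − 0.42·0.53)x = 200(1 − 0.42), i.e. 0.7774·x = 116.
x ≈ 149.2153; the tenant's share is 200 − x ≈ 50.7847.

149.22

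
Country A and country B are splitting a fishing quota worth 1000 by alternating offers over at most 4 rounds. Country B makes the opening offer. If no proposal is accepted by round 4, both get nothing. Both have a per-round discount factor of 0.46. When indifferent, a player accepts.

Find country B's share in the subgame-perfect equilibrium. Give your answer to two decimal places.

654.26

Round 4 (country A proposes): rejection yields 0 for country B; country A offers 0 and keeps 1000.
Round 3 (country B proposes): country A can get 1000 next round, worth 0.46 × 1000 = 460 now; country B offers that and keeps 540.
Round 2 (country A proposes): country B can get 540 next round, worth 0.46 × 540 = 248.4 now. Country A offers 248.4 and keeps 1000 − 248.4 = 751.6.
Round 1 (country B proposes): country A can get 751.6 next round, worth 0.46 × 751.6 = 345.736 now. Country B offers 345.736 and keeps 1000 − 345.736 = 654.264.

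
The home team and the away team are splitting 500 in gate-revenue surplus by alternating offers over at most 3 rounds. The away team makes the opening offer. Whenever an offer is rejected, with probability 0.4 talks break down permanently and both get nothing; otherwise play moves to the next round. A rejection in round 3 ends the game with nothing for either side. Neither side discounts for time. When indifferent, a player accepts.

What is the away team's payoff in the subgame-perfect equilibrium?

380

Round 3 (the away team proposes): the home team will accept anything ≥ 0, so the away team offers 0 and keeps 500.
Round 2 (the home team proposes): rejecting gives the away team an expected 0.6 × 500 = 300; the home team offers that and keeps 200.
Round 1 (the away team proposes): rejecting gives the home team an expected 0.6 × 200 = 120. The away team offers 120 and keeps 500 − 120 = 380.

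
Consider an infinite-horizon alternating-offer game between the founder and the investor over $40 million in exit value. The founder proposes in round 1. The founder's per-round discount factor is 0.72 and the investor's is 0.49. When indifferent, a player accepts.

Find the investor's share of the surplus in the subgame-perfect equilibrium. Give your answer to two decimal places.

8.48

In a stationary SPE each proposer offers the other exactly their discounted continuation value.
If the founder keeps x when proposing and the investor keeps y when proposing, then x = 40 − 0.49y and y = 40 − 0.72x.
Solving: x = 40(1 − 0.49) / (1 − 0.72·0.49) = 20.4 / 0.6472 ≈ 31.5204.
The investor gets 40 − 31.5204 ≈ 8.4796.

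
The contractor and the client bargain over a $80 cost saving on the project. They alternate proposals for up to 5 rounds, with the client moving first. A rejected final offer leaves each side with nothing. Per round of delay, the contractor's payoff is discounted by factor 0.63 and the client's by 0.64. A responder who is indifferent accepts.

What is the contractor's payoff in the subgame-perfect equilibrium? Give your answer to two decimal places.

25.46

Solve by backward induction from round 5.
Round 5 (the client proposes): rejection yields 0 for the contractor; the client offers 0 and keeps 80.
Round 4 (the contractor proposes): the client can get 80 next round, worth 0.64 × 80 = 51.2 now; the contractor offers that and keeps 28.8.
Round 3 (the client proposes): the contractor can get 28.8 next round, worth 0.63 × 28.8 = 18.144 now. The client offers 18.144 and keeps 80 − 18.144 = 61.856.
Round 2 (the contractor proposes): the client can get 61.856 next round, worth 0.64 × 61.856 = 39.58784 now. The contractor offers 39.58784 and keeps 80 − 39.58784 = 40.41216.
Round 1 (the client proposes): the contractor can get 40.41216 next round, worth 0.63 × 40.41216 = 25.4596608 now, so the client offers 25.4596608, keeping 54.5403392.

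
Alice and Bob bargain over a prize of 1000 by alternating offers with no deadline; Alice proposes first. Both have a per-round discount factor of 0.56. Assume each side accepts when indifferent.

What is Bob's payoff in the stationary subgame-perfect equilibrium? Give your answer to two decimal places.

Let x be Alice's share when Alice proposes and y be Bob's share when Bob proposes.
Bob accepts iff offered ≥ 0.56·y, so x = 1000 − 0.56y. Symmetrically y = 1000 − 0.56x.
Substituting: x = 1000 − 0.56(1000 − 0.56x), giving x(1 − 0.56·0.56) = 1000(1 − 0.56).
So x = 1000 × 0.44 / 0.6864 ≈ 641.0256, and Bob receives 1000 − x ≈ 358.9744.

358.97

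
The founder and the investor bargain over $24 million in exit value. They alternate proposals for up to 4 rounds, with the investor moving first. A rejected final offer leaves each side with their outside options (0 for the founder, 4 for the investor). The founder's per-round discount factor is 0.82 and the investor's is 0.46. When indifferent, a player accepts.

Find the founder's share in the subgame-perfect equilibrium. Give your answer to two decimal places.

16.81

Solve by backward induction from round 4.
Round 4 (the founder proposes): the investor gets 4 if talks fail, so the founder offers 4 and keeps 20.
Round 3 (the investor proposes): the founder can get 20 next round, worth 0.82 × 20 = 16.4 now, so the investor offers 16.4, keeping 7.6.
Round 2 (the founder proposes): the investor can get 7.6 next round, worth 0.46 × 7.6 = 3.496 now. The founder offers 3.496 and keeps 24 − 3.496 = 20.504.
Round 1 (the investor proposes): the founder can get 20.504 next round, worth 0.82 × 20.504 = 16.81328 now. The investor offers 16.81328 and keeps 24 − 16.81328 = 7.18672.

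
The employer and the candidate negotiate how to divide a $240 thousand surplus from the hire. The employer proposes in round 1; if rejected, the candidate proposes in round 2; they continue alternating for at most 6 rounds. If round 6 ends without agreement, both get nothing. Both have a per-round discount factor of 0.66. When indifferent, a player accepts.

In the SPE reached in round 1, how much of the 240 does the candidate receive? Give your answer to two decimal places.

107.37

Solve by backward induction from round 6.
Round 6 (the candidate proposes): rejection yields 0 for the employer; the candidate offers 0 and keeps 240.
Round 5 (the employer proposes): the candidate can get 240 next round, worth 0.66 × 240 = 158.4 now. The employer offers 158.4 and keeps 240 − 158.4 = 81.6.
Round 4 (the candidate proposes): the employer can get 81.6 next round, worth 0.66 × 81.6 = 53.856 now. The candidate offers 53.856 and keeps 240 − 53.856 = 186.144.
Round 3 (the employer proposes): the candidate can get 186.144 next round, worth 0.66 × 186.144 = 122.85504 now. The employer offers 122.85504 and keeps 240 − 122.85504 = 117.14496.
Round 2 (the candidate proposes): the employer can get 117.14496 next round, worth 0.66 × 117.14496 = 77.3156736 now; the candidate offers that and keeps 162.6843264.
Round 1 (the employer proposes): the candidate can get 162.6843264 next round, worth 0.66 × 162.6843264 = 107.371655424 now, so the employer offers 107.371655424, keeping 132.628344576.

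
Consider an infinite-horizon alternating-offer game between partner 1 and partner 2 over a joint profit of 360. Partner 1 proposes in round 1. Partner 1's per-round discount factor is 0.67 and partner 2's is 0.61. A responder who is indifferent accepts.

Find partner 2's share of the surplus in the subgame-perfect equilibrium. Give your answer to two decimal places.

In a stationary SPE each proposer offers the other exactly their discounted continuation value.
If partner 1 keeps x when proposing and partner 2 keeps y when proposing, then x = 360 − 0.61y and y = 360 − 0.67x.
Solving: x = 360(1 − 0.61) / (1 − 0.67·0.61) = 140.4 / 0.5913 ≈ 237.4429.
Partner 2 gets 360 − 237.4429 ≈ 122.5571.

122.56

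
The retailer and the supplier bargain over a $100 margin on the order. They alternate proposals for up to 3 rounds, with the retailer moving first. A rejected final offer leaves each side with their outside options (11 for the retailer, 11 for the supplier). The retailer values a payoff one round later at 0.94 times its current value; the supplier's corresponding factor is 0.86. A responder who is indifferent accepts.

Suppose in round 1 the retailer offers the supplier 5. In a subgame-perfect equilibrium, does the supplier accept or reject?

Reject

Work out the supplier's continuation value if the offer is rejected.
Round 3 (the retailer proposes): the supplier gets 11 if talks fail, so the retailer offers 11 and keeps 89.
Round 2 (the supplier proposes): the retailer can get 89 next round, worth 0.94 × 89 = 83.66 now. The supplier offers 83.66 and keeps 100 − 83.66 = 16.34.
So by rejecting in round 1, the supplier gets 16.34 next round, worth 0.86 × 16.34 = 14.0524 now.
Offer 5 < 14.0524, so the supplier rejects.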